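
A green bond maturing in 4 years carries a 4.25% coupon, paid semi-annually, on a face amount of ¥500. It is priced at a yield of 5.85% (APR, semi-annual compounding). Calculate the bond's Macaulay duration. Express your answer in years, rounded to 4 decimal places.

3.7105 years

Periodic yield y = 0.02925. Discount each cash flow and weight by its period:
  t   CF        PV=CF/(1+0.02925)^t    t·PV
  1       10.625        10.3231        10.3231
  2       10.625        10.0297        20.0594
  3       10.625         9.7447        29.2340
  4       10.625         9.4677        37.8709
  5       10.625         9.1987        45.9933
  6       10.625         8.9372        53.6235
  7       10.625         8.6833        60.7828
  8      510.625       405.4479     3,243.5833
  Σ                    471.8322     3,501.4701
Price P = Σ PV = 471.8322.
Macaulay duration = Σ(t·PV) / P = 3,501.4701 / 471.8322 = 7.42101 half-year periods.
In years: 7.42101 / 2 = 3.71050 years.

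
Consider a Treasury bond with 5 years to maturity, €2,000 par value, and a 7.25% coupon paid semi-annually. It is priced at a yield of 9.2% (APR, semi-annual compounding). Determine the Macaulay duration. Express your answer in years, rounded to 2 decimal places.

4.25 years

Periodic yield y = 0.046. Discount each cash flow and weight by its period:
  t   CF        PV=CF/(1+0.046)^t    t·PV
  1        72.50        69.3117        69.3117
  2        72.50        66.2635       132.5271
  3        72.50        63.3495       190.0484
  4        72.50        60.5635       242.2542
  5        72.50        57.9001       289.5007
  6        72.50        55.3539       332.1232
  7        72.50        52.9196       370.4369
  8        72.50        50.5923       404.7385
  9        72.50        48.3674       435.3067
  10    2,072.50     1,321.8364    13,218.3636
  Σ                  1,846.4578    15,684.6109
Price P = Σ PV = 1,846.4578.
Macaulay duration = Σ(t·PV) / P = 15,684.6109 / 1,846.4578 = 8.49443 half-year periods.
In years: 8.49443 / 2 = 4.24722 years.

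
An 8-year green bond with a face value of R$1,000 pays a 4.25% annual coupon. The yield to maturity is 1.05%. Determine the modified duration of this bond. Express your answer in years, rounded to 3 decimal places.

Periodic yield y = 0.0105. First find Macaulay duration:
  t   CF        PV=CF/(1+0.0105)^t    t·PV
  1        42.50        42.0584        42.0584
  2        42.50        41.6214        83.2427
  3        42.50        41.1889       123.5666
  4        42.50        40.7609       163.0436
  5        42.50        40.3373       201.6867
  6        42.50        39.9182       239.5092
  7        42.50        39.5034       276.5239
  8     1,042.50       958.9269     7,671.4155
  Σ                  1,244.3154     8,801.0468
P = 1,244.3154; Macaulay duration = 8,801.0468 / 1,244.3154 = 7.07300 years.
Modified duration = D_Mac / (1 + y) = 7.07300 / 1.0105 = 6.99951 years.

7.000 years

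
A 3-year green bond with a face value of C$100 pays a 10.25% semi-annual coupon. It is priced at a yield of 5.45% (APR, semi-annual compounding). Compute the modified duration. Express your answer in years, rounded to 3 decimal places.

Periodic yield y = 0.02725. First find Macaulay duration:
  t   CF        PV=CF/(1+0.02725)^t    t·PV
  1        5.125         4.9890         4.9890
  2        5.125         4.8567         9.7134
  3        5.125         4.7279        14.1836
  4        5.125         4.6025        18.4098
  5        5.125         4.4804        22.4018
  6      105.125        89.4642       536.7850
  Σ                    113.1206       606.4827
P = 113.1206; Macaulay duration = 606.4827 / 113.1206 = 5.36138 half-year periods = 2.68069 years.
Modified duration = D_Mac / (1 + y) = 2.68069 / 1.02725 = 2.60958 years.

2.610 years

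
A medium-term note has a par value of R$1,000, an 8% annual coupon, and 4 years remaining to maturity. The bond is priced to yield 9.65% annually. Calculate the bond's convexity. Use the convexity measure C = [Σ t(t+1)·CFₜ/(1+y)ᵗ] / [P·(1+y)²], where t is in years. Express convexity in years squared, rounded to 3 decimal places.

With y = 0.0965:
  t   CF        PV=CF/(1+0.0965)^t    t·PV        t(t+1)·PV
  1        80.00        72.9594        72.9594         145.9188
  2        80.00        66.5385       133.0769         399.2307
  3        80.00        60.6826       182.0478         728.1910
  4     1,080.00       747.1180     2,988.4721      14,942.3604
  Σ                    947.2985     3,376.5562      16,215.7010
P = 947.2985.
Convexity = Σ t(t+1)·PV / [P·(1+y)²] = 16,215.7010 / (947.2985 × 1.202312) = 14.23743.

14.237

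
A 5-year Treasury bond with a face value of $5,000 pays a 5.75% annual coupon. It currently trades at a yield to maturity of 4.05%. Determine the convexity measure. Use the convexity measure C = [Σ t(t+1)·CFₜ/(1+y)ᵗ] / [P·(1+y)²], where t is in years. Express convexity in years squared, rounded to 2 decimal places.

24.08

With y = 0.0405:
  t   CF        PV=CF/(1+0.0405)^t    t·PV        t(t+1)·PV
  1       287.50       276.3095       276.3095         552.6189
  2       287.50       265.5545       531.1090       1,593.3271
  3       287.50       255.2182       765.6545       3,062.6181
  4       287.50       245.2842       981.1367       4,905.6833
  5     5,287.50     4,335.5077    21,677.5383     130,065.2297
  Σ                  5,377.8740    24,231.7479     140,179.4771
P = 5,377.8740.
Convexity = Σ t(t+1)·PV / [P·(1+y)²] = 140,179.4771 / (5,377.8740 × 1.082640) = 24.07629.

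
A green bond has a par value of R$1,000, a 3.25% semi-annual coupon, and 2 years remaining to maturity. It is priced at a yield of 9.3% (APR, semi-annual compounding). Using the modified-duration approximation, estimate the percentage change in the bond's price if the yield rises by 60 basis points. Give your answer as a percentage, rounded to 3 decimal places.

-1.118%

Periodic yield y = 0.0465. Modified duration first:
  t   CF        PV=CF/(1+0.0465)^t    t·PV
  1        16.25        15.5280        15.5280
  2        16.25        14.8380        29.6760
  3        16.25        14.1787        42.5360
  4     1,016.25       847.3125     3,389.2501
  Σ                    891.8571     3,476.9901
P = 891.8571; D_Mac = 3.89860 half-year periods = 1.94930 yrs; D_mod = 1.94930/(1+0.0465) = 1.86268 yrs.
ΔP/P ≈ -D_mod · Δy = -1.86268 × (+0.006) = -0.011176 = -1.1176%.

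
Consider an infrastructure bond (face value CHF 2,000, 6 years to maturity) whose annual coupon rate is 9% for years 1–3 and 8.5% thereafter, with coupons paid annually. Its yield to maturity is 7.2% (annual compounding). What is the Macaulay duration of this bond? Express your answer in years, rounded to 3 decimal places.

Periodic yield y = 0.072. Discount each cash flow and weight by its year:
  t   CF        PV=CF/(1+0.072)^t    t·PV
  1       180.00       167.9104       167.9104
  2       180.00       156.6329       313.2658
  3       180.00       146.1128       438.3383
  4       170.00       128.7270       514.9082
  5       170.00       120.0812       600.4060
  6     2,170.00     1,429.8518     8,579.1107
  Σ                  2,149.3161    10,613.9393
Price P = Σ PV = 2,149.3161.
Macaulay duration = Σ(t·PV) / P = 10,613.9393 / 2,149.3161 = 4.93829 years.

4.938 years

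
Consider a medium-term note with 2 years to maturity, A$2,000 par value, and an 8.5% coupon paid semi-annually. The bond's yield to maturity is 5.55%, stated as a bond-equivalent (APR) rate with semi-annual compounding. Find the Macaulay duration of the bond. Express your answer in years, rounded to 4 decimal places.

Periodic yield y = 0.02775. Discount each cash flow and weight by its period:
  t   CF        PV=CF/(1+0.02775)^t    t·PV
  1        85.00        82.7049        82.7049
  2        85.00        80.4718       160.9437
  3        85.00        78.2990       234.8971
  4     2,085.00     1,868.7711     7,475.0845
  Σ                  2,110.2470     7,953.6303
Price P = Σ PV = 2,110.2470.
Macaulay duration = Σ(t·PV) / P = 7,953.6303 / 2,110.2470 = 3.76905 half-year periods.
In years: 3.76905 / 2 = 1.88453 years.

1.8845 years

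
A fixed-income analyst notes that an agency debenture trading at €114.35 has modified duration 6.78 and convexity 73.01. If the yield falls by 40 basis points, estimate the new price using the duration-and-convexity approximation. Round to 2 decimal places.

€117.52

Duration effect: -D_mod·Δy = -6.78 × (-0.004) = +0.027120
Convexity effect: ½·C·(Δy)² = 0.5 × 73.01 × (-0.004)² = +0.00058408
ΔP/P ≈ +0.027120 + 0.00058408 = +0.02770408
New price ≈ 114.35 × (1 + 0.02770408) = 117.517961548.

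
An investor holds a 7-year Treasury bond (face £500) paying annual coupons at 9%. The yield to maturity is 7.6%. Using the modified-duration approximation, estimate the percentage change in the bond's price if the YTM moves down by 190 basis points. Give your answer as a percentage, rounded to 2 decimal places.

Periodic yield y = 0.076. Modified duration first:
  t   CF        PV=CF/(1+0.076)^t    t·PV
  1        45.00        41.8216        41.8216
  2        45.00        38.8676        77.7352
  3        45.00        36.1223       108.3670
  4        45.00        33.5709       134.2837
  5        45.00        31.1998       155.9988
  6        45.00        28.9961       173.9763
  7       545.00       326.3703     2,284.5920
  Σ                    536.9485     2,976.7746
P = 536.9485; D_Mac = 5.54387 yrs; D_mod = 5.54387/(1+0.076) = 5.15230 yrs.
ΔP/P ≈ -D_mod · Δy = -5.15230 × (-0.019) = +0.097894 = +9.7894%.

+9.79%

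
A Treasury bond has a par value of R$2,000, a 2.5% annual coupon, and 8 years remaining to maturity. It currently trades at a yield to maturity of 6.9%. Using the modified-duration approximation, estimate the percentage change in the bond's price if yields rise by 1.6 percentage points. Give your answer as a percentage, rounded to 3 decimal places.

-10.801%

Periodic yield y = 0.069. Modified duration first:
  t   CF        PV=CF/(1+0.069)^t    t·PV
  1        50.00        46.7727        46.7727
  2        50.00        43.7537        87.5074
  3        50.00        40.9295       122.7886
  4        50.00        38.2877       153.1508
  5        50.00        35.8164       179.0818
  6        50.00        33.5045       201.0273
  7        50.00        31.3420       219.3937
  8     2,050.00     1,202.0768     9,616.6145
  Σ                  1,472.4833    10,626.3367
P = 1,472.4833; D_Mac = 7.21661 yrs; D_mod = 7.21661/(1+0.069) = 6.75080 yrs.
ΔP/P ≈ -D_mod · Δy = -6.75080 × (+0.016) = -0.108013 = -10.8013%.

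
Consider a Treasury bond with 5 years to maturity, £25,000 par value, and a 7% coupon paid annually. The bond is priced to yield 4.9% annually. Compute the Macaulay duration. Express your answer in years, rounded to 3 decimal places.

4.416 years

Periodic yield y = 0.049. Discount each cash flow and weight by its year:
  t   CF        PV=CF/(1+0.049)^t    t·PV
  1     1,750.00     1,668.2555     1,668.2555
  2     1,750.00     1,590.3293     3,180.6587
  3     1,750.00     1,516.0432     4,548.1297
  4     1,750.00     1,445.2271     5,780.9084
  5    26,750.00    21,059.4171   105,297.0853
  Σ                 27,279.2722   120,475.0375
Price P = Σ PV = 27,279.2722.
Macaulay duration = Σ(t·PV) / P = 120,475.0375 / 27,279.2722 = 4.41636 years.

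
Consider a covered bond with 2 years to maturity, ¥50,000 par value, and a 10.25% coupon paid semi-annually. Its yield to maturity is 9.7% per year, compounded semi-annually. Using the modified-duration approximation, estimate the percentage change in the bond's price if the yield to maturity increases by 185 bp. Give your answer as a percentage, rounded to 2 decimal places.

Periodic yield y = 0.0485. Modified duration first:
  t   CF        PV=CF/(1+0.0485)^t    t·PV
  1     2,562.50     2,443.9676     2,443.9676
  2     2,562.50     2,330.9180     4,661.8361
  3     2,562.50     2,223.0978     6,669.2934
  4    52,562.50    43,491.2884   173,965.1538
  Σ                 50,489.2719   187,740.2508
P = 50,489.2719; D_Mac = 3.71842 half-year periods = 1.85921 yrs; D_mod = 1.85921/(1+0.0485) = 1.77321 yrs.
ΔP/P ≈ -D_mod · Δy = -1.77321 × (+0.0185) = -0.032804 = -3.2804%.

-3.28%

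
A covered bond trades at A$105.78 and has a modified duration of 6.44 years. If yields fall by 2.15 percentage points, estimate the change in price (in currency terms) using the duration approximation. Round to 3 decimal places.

+A$14.646

Duration approximation: ΔP/P ≈ -D_mod · Δy = -6.44 × (-0.0215) = +0.138460.
ΔP ≈ 105.78 × (+0.138460) = +14.6462988.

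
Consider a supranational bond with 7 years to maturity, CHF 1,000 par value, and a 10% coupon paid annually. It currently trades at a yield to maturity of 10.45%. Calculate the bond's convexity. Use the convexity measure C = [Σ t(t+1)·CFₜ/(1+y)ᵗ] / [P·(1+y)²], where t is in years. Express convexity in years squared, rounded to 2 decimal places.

31.64

With y = 0.1045:
  t   CF        PV=CF/(1+0.1045)^t    t·PV        t(t+1)·PV
  1       100.00        90.5387        90.5387         181.0774
  2       100.00        81.9726       163.9451         491.8354
  3       100.00        74.2169       222.6507         890.6029
  4       100.00        67.1950       268.7801       1,343.9005
  5       100.00        60.8375       304.1875       1,825.1252
  6       100.00        55.0815       330.4889       2,313.4226
  7     1,100.00       548.5707     3,839.9952      30,719.9618
  Σ                    978.4129     5,220.5863      37,765.9257
P = 978.4129.
Convexity = Σ t(t+1)·PV / [P·(1+y)²] = 37,765.9257 / (978.4129 × 1.219920) = 31.64073.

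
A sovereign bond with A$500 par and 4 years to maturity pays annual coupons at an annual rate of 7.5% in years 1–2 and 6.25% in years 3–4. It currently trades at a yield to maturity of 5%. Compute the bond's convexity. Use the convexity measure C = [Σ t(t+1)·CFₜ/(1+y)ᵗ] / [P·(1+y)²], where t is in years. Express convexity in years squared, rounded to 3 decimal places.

With y = 0.05:
  t   CF        PV=CF/(1+0.05)^t    t·PV        t(t+1)·PV
  1        37.50        35.7143        35.7143          71.4286
  2        37.50        34.0136        68.0272         204.0816
  3        31.25        26.9949        80.9848         323.9391
  4       531.25       437.0607     1,748.2428       8,741.2138
  Σ                    533.7835     1,932.9690       9,340.6631
P = 533.7835.
Convexity = Σ t(t+1)·PV / [P·(1+y)²] = 9,340.6631 / (533.7835 × 1.102500) = 15.87208.

15.872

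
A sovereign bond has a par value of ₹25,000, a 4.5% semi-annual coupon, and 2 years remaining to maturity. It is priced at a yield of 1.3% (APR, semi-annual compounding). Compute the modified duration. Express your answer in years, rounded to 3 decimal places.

Periodic yield y = 0.0065. First find Macaulay duration:
  t   CF        PV=CF/(1+0.0065)^t    t·PV
  1       562.50       558.8674       558.8674
  2       562.50       555.2582     1,110.5164
  3       562.50       551.6723     1,655.0169
  4    25,562.50    24,908.5363    99,634.1453
  Σ                 26,574.3342   102,958.5460
P = 26,574.3342; Macaulay duration = 102,958.5460 / 26,574.3342 = 3.87436 half-year periods = 1.93718 years.
Modified duration = D_Mac / (1 + y) = 1.93718 / 1.0065 = 1.92467 years.

1.925 years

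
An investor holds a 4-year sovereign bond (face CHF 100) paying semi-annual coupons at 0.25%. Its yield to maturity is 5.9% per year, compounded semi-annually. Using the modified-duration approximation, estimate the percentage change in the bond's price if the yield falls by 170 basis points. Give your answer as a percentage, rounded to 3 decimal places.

+6.572%

Periodic yield y = 0.0295. Modified duration first:
  t   CF        PV=CF/(1+0.0295)^t    t·PV
  1        0.125         0.1214         0.1214
  2        0.125         0.1179         0.2359
  3        0.125         0.1146         0.3437
  4        0.125         0.1113         0.4451
  5        0.125         0.1081         0.5404
  6        0.125         0.1050         0.6299
  7        0.125         0.1020         0.7139
  8      100.125        79.3472       634.7778
  Σ                     80.1275       637.8081
P = 80.1275; D_Mac = 7.95992 half-year periods = 3.97996 yrs; D_mod = 3.97996/(1+0.0295) = 3.86591 yrs.
ΔP/P ≈ -D_mod · Δy = -3.86591 × (-0.017) = +0.065721 = +6.5721%.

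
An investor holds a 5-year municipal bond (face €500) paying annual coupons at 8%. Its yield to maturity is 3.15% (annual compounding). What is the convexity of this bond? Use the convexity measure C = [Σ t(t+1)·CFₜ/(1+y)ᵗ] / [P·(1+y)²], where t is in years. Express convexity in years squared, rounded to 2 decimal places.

With y = 0.0315:
  t   CF        PV=CF/(1+0.0315)^t    t·PV        t(t+1)·PV
  1        40.00        38.7785        38.7785          77.5570
  2        40.00        37.5943        75.1885         225.5656
  3        40.00        36.4462       109.3386         437.3544
  4        40.00        35.3332       141.3328         706.6641
  5       540.00       462.4317     2,312.1585      13,872.9510
  Σ                    610.5838     2,676.7969      15,320.0921
P = 610.5838.
Convexity = Σ t(t+1)·PV / [P·(1+y)²] = 15,320.0921 / (610.5838 × 1.063992) = 23.58184.

23.58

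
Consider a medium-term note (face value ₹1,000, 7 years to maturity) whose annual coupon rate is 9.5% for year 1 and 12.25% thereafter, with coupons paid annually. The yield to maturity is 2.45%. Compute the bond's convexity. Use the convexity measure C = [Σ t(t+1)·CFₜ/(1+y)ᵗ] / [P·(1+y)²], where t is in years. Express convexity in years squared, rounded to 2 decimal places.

38.93

With y = 0.0245:
  t   CF        PV=CF/(1+0.0245)^t    t·PV        t(t+1)·PV
  1        95.00        92.7282        92.7282         185.4563
  2       122.50       116.7111       233.4222         700.2666
  3       122.50       113.9201       341.7602       1,367.0407
  4       122.50       111.1958       444.7831       2,223.9153
  5       122.50       108.5366       542.6831       3,256.0985
  6       122.50       105.9411       635.6464       4,449.5245
  7     1,122.50       947.5510     6,632.8572      53,062.8580
  Σ                  1,596.5838     8,923.8803      65,245.1598
P = 1,596.5838.
Convexity = Σ t(t+1)·PV / [P·(1+y)²] = 65,245.1598 / (1,596.5838 × 1.049600) = 38.93433.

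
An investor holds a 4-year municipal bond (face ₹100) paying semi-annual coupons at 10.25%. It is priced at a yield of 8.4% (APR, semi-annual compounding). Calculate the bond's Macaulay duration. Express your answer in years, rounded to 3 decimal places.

3.401 years

Periodic yield y = 0.042. Discount each cash flow and weight by its period:
  t   CF        PV=CF/(1+0.042)^t    t·PV
  1        5.125         4.9184         4.9184
  2        5.125         4.7202         9.4404
  3        5.125         4.5299        13.5898
  4        5.125         4.3473        17.3893
  5        5.125         4.1721        20.8605
  6        5.125         4.0039        24.0236
  7        5.125         3.8426        26.8979
  8      105.125        75.6422       605.1377
  Σ                    106.1767       722.2577
Price P = Σ PV = 106.1767.
Macaulay duration = Σ(t·PV) / P = 722.2577 / 106.1767 = 6.80241 half-year periods.
In years: 6.80241 / 2 = 3.40121 years.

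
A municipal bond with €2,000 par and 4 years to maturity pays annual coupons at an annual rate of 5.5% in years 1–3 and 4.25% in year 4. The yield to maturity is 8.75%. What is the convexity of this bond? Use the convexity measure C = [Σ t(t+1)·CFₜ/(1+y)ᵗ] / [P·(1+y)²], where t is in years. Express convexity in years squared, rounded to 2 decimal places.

With y = 0.0875:
  t   CF        PV=CF/(1+0.0875)^t    t·PV        t(t+1)·PV
  1       110.00       101.1494       101.1494         202.2989
  2       110.00        93.0110       186.0219         558.0658
  3       110.00        85.5273       256.5820       1,026.3279
  4     2,085.00     1,490.6957     5,962.7828      29,813.9139
  Σ                  1,770.3834     6,506.5361      31,600.6064
P = 1,770.3834.
Convexity = Σ t(t+1)·PV / [P·(1+y)²] = 31,600.6064 / (1,770.3834 × 1.182656) = 15.09279.

15.09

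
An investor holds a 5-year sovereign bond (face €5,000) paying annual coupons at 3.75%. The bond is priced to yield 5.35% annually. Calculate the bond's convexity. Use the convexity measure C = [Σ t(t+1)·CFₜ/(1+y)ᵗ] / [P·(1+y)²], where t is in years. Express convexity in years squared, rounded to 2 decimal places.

24.43

With y = 0.0535:
  t   CF        PV=CF/(1+0.0535)^t    t·PV        t(t+1)·PV
  1       187.50       177.9782       177.9782         355.9563
  2       187.50       168.9399       337.8798       1,013.6393
  3       187.50       160.3606       481.0818       1,924.3271
  4       187.50       152.2170       608.8679       3,044.3397
  5     5,187.50     3,997.4718    19,987.3591     119,924.1544
  Σ                  4,656.9674    21,593.1667     126,262.4168
P = 4,656.9674.
Convexity = Σ t(t+1)·PV / [P·(1+y)²] = 126,262.4168 / (4,656.9674 × 1.109862) = 24.42878.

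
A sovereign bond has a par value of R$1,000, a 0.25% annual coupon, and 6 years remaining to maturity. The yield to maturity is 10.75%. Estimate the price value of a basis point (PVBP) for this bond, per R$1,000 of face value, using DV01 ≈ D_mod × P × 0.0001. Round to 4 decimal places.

Periodic yield y = 0.1075.
  t   CF        PV=CF/(1+0.1075)^t    t·PV
  1         2.50         2.2573         2.2573
  2         2.50         2.0382         4.0765
  3         2.50         1.8404         5.5212
  4         2.50         1.6617         6.6470
  5         2.50         1.5004         7.5022
  6     1,002.50       543.2778     3,259.6669
  Σ                    552.5760     3,285.6711
P = 552.5760; D_Mac = 5.94610 yrs; D_mod = 5.36894 yrs.
DV01 ≈ 5.36894 × 552.5760 × 0.0001 = 0.296675.

R$0.2967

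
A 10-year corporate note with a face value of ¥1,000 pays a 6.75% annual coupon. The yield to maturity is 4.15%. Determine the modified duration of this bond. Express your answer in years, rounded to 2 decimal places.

Periodic yield y = 0.0415. First find Macaulay duration:
  t   CF        PV=CF/(1+0.0415)^t    t·PV
  1        67.50        64.8104        64.8104
  2        67.50        62.2279       124.4558
  3        67.50        59.7484       179.2451
  4        67.50        57.3676       229.4704
  5        67.50        55.0817       275.4085
  6        67.50        52.8869       317.3214
  7        67.50        50.7796       355.4569
  8        67.50        48.7562       390.0494
  9        67.50        46.8134       421.3207
  10    1,067.50       710.8454     7,108.4537
  Σ                  1,209.3174     9,465.9923
P = 1,209.3174; Macaulay duration = 9,465.9923 / 1,209.3174 = 7.82755 years.
Modified duration = D_Mac / (1 + y) = 7.82755 / 1.0415 = 7.51565 years.

7.52 years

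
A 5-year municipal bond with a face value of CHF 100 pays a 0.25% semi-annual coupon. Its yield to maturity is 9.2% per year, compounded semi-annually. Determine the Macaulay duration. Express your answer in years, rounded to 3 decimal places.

Periodic yield y = 0.046. Discount each cash flow and weight by its period:
  t   CF        PV=CF/(1+0.046)^t    t·PV
  1        0.125         0.1195         0.1195
  2        0.125         0.1142         0.2285
  3        0.125         0.1092         0.3277
  4        0.125         0.1044         0.4177
  5        0.125         0.0998         0.4991
  6        0.125         0.0954         0.5726
  7        0.125         0.0912         0.6387
  8        0.125         0.0872         0.6978
  9        0.125         0.0834         0.7505
  10     100.125        63.8595       638.5952
  Σ                     64.7640       642.8474
Price P = Σ PV = 64.7640.
Macaulay duration = Σ(t·PV) / P = 642.8474 / 64.7640 = 9.92599 half-year periods.
In years: 9.92599 / 2 = 4.96300 years.

4.963 years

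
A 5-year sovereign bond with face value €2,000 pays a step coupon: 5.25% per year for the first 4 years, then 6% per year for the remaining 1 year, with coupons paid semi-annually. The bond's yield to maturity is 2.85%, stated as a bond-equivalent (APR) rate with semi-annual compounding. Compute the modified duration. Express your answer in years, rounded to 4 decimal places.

4.4334 years

Periodic yield y = 0.01425. First find Macaulay duration:
  t   CF        PV=CF/(1+0.01425)^t    t·PV
  1        52.50        51.7624        51.7624
  2        52.50        51.0351       102.0703
  3        52.50        50.3181       150.9543
  4        52.50        49.6111       198.4446
  5        52.50        48.9141       244.5706
  6        52.50        48.2269       289.3613
  7        52.50        47.5493       332.8451
  8        52.50        46.8812       375.0500
  9        60.00        52.8258       475.4322
  10    2,060.00     1,788.2040    17,882.0398
  Σ                  2,235.3281    20,102.5306
P = 2,235.3281; Macaulay duration = 20,102.5306 / 2,235.3281 = 8.99310 half-year periods = 4.49655 years.
Modified duration = D_Mac / (1 + y) = 4.49655 / 1.01425 = 4.43337 years.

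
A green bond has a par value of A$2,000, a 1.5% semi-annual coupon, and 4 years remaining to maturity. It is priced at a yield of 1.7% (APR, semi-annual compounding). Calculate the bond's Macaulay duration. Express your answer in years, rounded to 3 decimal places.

3.897 years

Periodic yield y = 0.0085. Discount each cash flow and weight by its period:
  t   CF        PV=CF/(1+0.0085)^t    t·PV
  1        15.00        14.8736        14.8736
  2        15.00        14.7482        29.4964
  3        15.00        14.6239        43.8717
  4        15.00        14.5007        58.0026
  5        15.00        14.3784        71.8922
  6        15.00        14.2573        85.5435
  7        15.00        14.1371        98.9596
  8     2,015.00     1,883.0759    15,064.6074
  Σ                  1,984.5951    15,467.2471
Price P = Σ PV = 1,984.5951.
Macaulay duration = Σ(t·PV) / P = 15,467.2471 / 1,984.5951 = 7.79365 half-year periods.
In years: 7.79365 / 2 = 3.89683 years.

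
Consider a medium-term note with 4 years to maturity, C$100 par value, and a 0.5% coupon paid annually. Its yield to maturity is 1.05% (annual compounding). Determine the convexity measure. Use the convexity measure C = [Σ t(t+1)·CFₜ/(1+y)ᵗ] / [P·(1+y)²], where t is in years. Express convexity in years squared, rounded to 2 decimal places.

19.39

With y = 0.0105:
  t   CF        PV=CF/(1+0.0105)^t    t·PV        t(t+1)·PV
  1         0.50         0.4948         0.4948           0.9896
  2         0.50         0.4897         0.9793           2.9380
  3         0.50         0.4846         1.4537           5.8149
  4       100.50        96.3875       385.5501       1,927.7503
  Σ                     97.8566       388.4779       1,937.4928
P = 97.8566.
Convexity = Σ t(t+1)·PV / [P·(1+y)²] = 1,937.4928 / (97.8566 × 1.021110) = 19.38999.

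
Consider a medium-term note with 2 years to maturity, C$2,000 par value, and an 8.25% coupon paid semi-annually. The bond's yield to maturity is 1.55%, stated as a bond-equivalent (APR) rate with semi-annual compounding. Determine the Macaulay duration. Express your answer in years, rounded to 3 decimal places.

Periodic yield y = 0.00775. Discount each cash flow and weight by its period:
  t   CF        PV=CF/(1+0.00775)^t    t·PV
  1        82.50        81.8655        81.8655
  2        82.50        81.2360       162.4719
  3        82.50        80.6112       241.8337
  4     2,082.50     2,019.1742     8,076.6967
  Σ                  2,262.8869     8,562.8678
Price P = Σ PV = 2,262.8869.
Macaulay duration = Σ(t·PV) / P = 8,562.8678 / 2,262.8869 = 3.78405 half-year periods.
In years: 3.78405 / 2 = 1.89202 years.

1.892 years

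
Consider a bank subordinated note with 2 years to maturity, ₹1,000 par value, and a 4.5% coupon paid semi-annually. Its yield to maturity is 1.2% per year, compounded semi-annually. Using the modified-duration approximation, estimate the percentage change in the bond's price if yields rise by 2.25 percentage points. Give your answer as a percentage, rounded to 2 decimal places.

-4.33%

Periodic yield y = 0.006. Modified duration first:
  t   CF        PV=CF/(1+0.006)^t    t·PV
  1        22.50        22.3658        22.3658
  2        22.50        22.2324        44.4648
  3        22.50        22.0998        66.2994
  4     1,022.50       998.3237     3,993.2949
  Σ                  1,065.0218     4,126.4250
P = 1,065.0218; D_Mac = 3.87450 half-year periods = 1.93725 yrs; D_mod = 1.93725/(1+0.006) = 1.92569 yrs.
ΔP/P ≈ -D_mod · Δy = -1.92569 × (+0.0225) = -0.043328 = -4.3328%.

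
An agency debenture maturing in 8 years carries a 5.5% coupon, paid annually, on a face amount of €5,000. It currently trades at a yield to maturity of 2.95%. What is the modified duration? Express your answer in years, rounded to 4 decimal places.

6.6069 years

Periodic yield y = 0.0295. First find Macaulay duration:
  t   CF        PV=CF/(1+0.0295)^t    t·PV
  1       275.00       267.1200       267.1200
  2       275.00       259.4657       518.9314
  3       275.00       252.0308       756.0924
  4       275.00       244.8089       979.2358
  5       275.00       237.7940     1,188.9701
  6       275.00       230.9801     1,385.8807
  7       275.00       224.3614     1,570.5301
  8     5,275.00     4,180.3405    33,442.7239
  Σ                  5,896.9015    40,109.4845
P = 5,896.9015; Macaulay duration = 40,109.4845 / 5,896.9015 = 6.80179 years.
Modified duration = D_Mac / (1 + y) = 6.80179 / 1.0295 = 6.60689 years.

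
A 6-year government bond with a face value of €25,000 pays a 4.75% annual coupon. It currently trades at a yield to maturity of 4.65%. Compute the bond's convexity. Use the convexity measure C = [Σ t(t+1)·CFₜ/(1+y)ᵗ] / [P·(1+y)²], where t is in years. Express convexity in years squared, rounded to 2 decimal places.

With y = 0.0465:
  t   CF        PV=CF/(1+0.0465)^t    t·PV        t(t+1)·PV
  1     1,187.50     1,134.7348     1,134.7348       2,269.4697
  2     1,187.50     1,084.3142     2,168.6284       6,505.8853
  3     1,187.50     1,036.1340     3,108.4020      12,433.6079
  4     1,187.50       990.0946     3,960.3784      19,801.8918
  5     1,187.50       946.1009     4,730.5045      28,383.0270
  6    26,187.50    19,936.9465   119,621.6792     837,351.7546
  Σ                 25,128.3251   134,724.3273     906,745.6362
P = 25,128.3251.
Convexity = Σ t(t+1)·PV / [P·(1+y)²] = 906,745.6362 / (25,128.3251 × 1.095162) = 32.94909.

32.95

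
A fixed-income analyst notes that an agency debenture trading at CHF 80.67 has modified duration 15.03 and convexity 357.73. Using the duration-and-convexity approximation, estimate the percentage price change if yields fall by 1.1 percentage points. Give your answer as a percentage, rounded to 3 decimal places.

+18.697%

Duration effect: -D_mod·Δy = -15.03 × (-0.011) = +0.165330
Convexity effect: ½·C·(Δy)² = 0.5 × 357.73 × (-0.011)² = +0.021642665
ΔP/P ≈ +0.165330 + 0.021642665 = +0.186972665
= +18.6972665%.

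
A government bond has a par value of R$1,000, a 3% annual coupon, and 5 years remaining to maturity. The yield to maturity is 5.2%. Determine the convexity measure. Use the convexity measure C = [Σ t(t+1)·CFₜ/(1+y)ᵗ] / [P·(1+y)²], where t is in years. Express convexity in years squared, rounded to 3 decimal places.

24.954

With y = 0.052:
  t   CF        PV=CF/(1+0.052)^t    t·PV        t(t+1)·PV
  1        30.00        28.5171        28.5171          57.0342
  2        30.00        27.1075        54.2150         162.6451
  3        30.00        25.7676        77.3028         309.2112
  4        30.00        24.4939        97.9757         489.8784
  5     1,030.00       799.3897     3,996.9483      23,981.6898
  Σ                    905.2758     4,254.9589      25,000.4587
P = 905.2758.
Convexity = Σ t(t+1)·PV / [P·(1+y)²] = 25,000.4587 / (905.2758 × 1.106704) = 24.95374.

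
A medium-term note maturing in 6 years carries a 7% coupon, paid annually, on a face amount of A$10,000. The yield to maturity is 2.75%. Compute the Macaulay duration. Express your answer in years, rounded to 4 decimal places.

Periodic yield y = 0.0275. Discount each cash flow and weight by its year:
  t   CF        PV=CF/(1+0.0275)^t    t·PV
  1       700.00       681.2652       681.2652
  2       700.00       663.0318     1,326.0637
  3       700.00       645.2865     1,935.8594
  4       700.00       628.0160     2,512.0641
  5       700.00       611.2078     3,056.0390
  6    10,700.00     9,092.6986    54,556.1915
  Σ                 12,321.5059    64,067.4827
Price P = Σ PV = 12,321.5059.
Macaulay duration = Σ(t·PV) / P = 64,067.4827 / 12,321.5059 = 5.19965 years.

5.1996 years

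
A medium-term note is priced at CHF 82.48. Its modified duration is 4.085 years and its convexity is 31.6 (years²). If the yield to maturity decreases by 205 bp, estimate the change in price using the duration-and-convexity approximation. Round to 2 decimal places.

+CHF 7.45

Duration effect: -D_mod·Δy = -4.085 × (-0.0205) = +0.0837425
Convexity effect: ½·C·(Δy)² = 0.5 × 31.6 × (-0.0205)² = +0.00663995
ΔP/P ≈ +0.0837425 + 0.00663995 = +0.09038245
ΔP ≈ 82.48 × (+0.09038245) = +7.454744476.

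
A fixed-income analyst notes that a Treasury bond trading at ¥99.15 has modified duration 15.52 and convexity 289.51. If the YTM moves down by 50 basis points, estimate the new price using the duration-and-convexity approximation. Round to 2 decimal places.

¥107.20

Duration effect: -D_mod·Δy = -15.52 × (-0.005) = +0.077600
Convexity effect: ½·C·(Δy)² = 0.5 × 289.51 × (-0.005)² = +0.003618875
ΔP/P ≈ +0.077600 + 0.003618875 = +0.081218875
New price ≈ 99.15 × (1 + 0.081218875) = 107.20285145625.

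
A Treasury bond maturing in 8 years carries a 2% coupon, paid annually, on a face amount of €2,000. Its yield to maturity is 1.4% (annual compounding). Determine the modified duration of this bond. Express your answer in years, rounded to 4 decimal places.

7.3826 years

Periodic yield y = 0.014. First find Macaulay duration:
  t   CF        PV=CF/(1+0.014)^t    t·PV
  1        40.00        39.4477        39.4477
  2        40.00        38.9031        77.8062
  3        40.00        38.3660       115.0979
  4        40.00        37.8363       151.3450
  5        40.00        37.3139       186.5693
  6        40.00        36.7987       220.7921
  7        40.00        36.2906       254.0343
  8     2,040.00     1,825.2675    14,602.1402
  Σ                  2,090.2237    15,647.2328
P = 2,090.2237; Macaulay duration = 15,647.2328 / 2,090.2237 = 7.48591 years.
Modified duration = D_Mac / (1 + y) = 7.48591 / 1.014 = 7.38256 years.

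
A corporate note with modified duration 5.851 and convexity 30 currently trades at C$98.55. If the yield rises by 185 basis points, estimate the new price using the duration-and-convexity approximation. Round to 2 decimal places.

Duration effect: -D_mod·Δy = -5.851 × (+0.0185) = -0.1082435
Convexity effect: ½·C·(Δy)² = 0.5 × 30 × (0.0185)² = +0.00513375
ΔP/P ≈ -0.1082435 + 0.00513375 = -0.10310975
New price ≈ 98.55 × (1 - 0.10310975) = 88.3885341375.

C$88.39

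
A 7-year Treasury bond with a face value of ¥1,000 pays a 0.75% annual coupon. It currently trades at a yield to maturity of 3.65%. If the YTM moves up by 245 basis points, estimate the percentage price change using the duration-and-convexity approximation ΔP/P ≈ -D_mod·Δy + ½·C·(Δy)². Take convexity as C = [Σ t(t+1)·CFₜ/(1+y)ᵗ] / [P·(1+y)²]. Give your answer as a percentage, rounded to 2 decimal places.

-14.62%

With y = 0.0365:
  t   CF        PV=CF/(1+0.0365)^t    t·PV        t(t+1)·PV
  1         7.50         7.2359         7.2359          14.4718
  2         7.50         6.9811        13.9622          41.8865
  3         7.50         6.7352        20.2057          80.8229
  4         7.50         6.4981        25.9923         129.9613
  5         7.50         6.2692        31.3462         188.0771
  6         7.50         6.0485        36.2908         254.0357
  7     1,007.50       783.8986     5,487.2905      43,898.3237
  Σ                    823.6666     5,622.3235      44,607.5790
P = 823.6666; D_Mac = 6.82597 yrs; D_mod = 6.58560 yrs; C = 50.41022.
Duration effect: -6.58560 × (+0.0245) = -0.161347
Convexity effect: 0.5 × 50.41022 × (0.0245)² = +0.0151294
ΔP/P ≈ -0.161347 + 0.0151294 = -0.146218 = -14.6218%.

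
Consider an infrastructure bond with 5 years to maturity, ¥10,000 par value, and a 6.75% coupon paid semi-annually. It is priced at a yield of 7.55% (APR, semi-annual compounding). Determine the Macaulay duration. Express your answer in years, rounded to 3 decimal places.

Periodic yield y = 0.03775. Discount each cash flow and weight by its period:
  t   CF        PV=CF/(1+0.03775)^t    t·PV
  1       337.50       325.2228       325.2228
  2       337.50       313.3923       626.7846
  3       337.50       301.9921       905.9762
  4       337.50       291.0066     1,164.0263
  5       337.50       280.4207     1,402.1035
  6       337.50       270.2199     1,621.3194
  7       337.50       260.3902     1,822.7312
  8       337.50       250.9180     2,007.3441
  9       337.50       241.7904     2,176.1138
  10   10,337.50     7,136.5465    71,365.4654
  Σ                  9,671.8995    83,417.0873
Price P = Σ PV = 9,671.8995.
Macaulay duration = Σ(t·PV) / P = 83,417.0873 / 9,671.8995 = 8.62469 half-year periods.
In years: 8.62469 / 2 = 4.31234 years.

4.312 years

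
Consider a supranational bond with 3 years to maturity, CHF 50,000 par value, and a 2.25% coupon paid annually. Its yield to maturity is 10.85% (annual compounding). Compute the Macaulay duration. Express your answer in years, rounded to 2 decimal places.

Periodic yield y = 0.1085. Discount each cash flow and weight by its year:
  t   CF        PV=CF/(1+0.1085)^t    t·PV
  1     1,125.00     1,014.8850     1,014.8850
  2     1,125.00       915.5480     1,831.0960
  3    51,125.00    37,534.1192   112,602.3575
  Σ                 39,464.5522   115,448.3386
Price P = Σ PV = 39,464.5522.
Macaulay duration = Σ(t·PV) / P = 115,448.3386 / 39,464.5522 = 2.92537 years.

2.93 years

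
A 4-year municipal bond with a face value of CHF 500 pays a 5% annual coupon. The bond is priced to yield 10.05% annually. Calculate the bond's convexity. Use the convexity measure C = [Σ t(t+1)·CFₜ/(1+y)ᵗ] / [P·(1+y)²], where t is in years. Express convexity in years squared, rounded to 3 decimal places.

14.847

With y = 0.1005:
  t   CF        PV=CF/(1+0.1005)^t    t·PV        t(t+1)·PV
  1        25.00        22.7169        22.7169          45.4339
  2        25.00        20.6424        41.2848         123.8543
  3        25.00        18.7573        56.2718         225.0874
  4       525.00       357.9308     1,431.7233       7,158.6167
  Σ                    420.0475     1,551.9969       7,552.9923
P = 420.0475.
Convexity = Σ t(t+1)·PV / [P·(1+y)²] = 7,552.9923 / (420.0475 × 1.211100) = 14.84706.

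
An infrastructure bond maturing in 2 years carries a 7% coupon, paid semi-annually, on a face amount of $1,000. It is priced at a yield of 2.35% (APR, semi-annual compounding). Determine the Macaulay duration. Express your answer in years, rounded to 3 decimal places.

Periodic yield y = 0.01175. Discount each cash flow and weight by its period:
  t   CF        PV=CF/(1+0.01175)^t    t·PV
  1        35.00        34.5935        34.5935
  2        35.00        34.1918        68.3835
  3        35.00        33.7947       101.3841
  4     1,035.00       987.7510     3,951.0042
  Σ                  1,090.3310     4,155.3653
Price P = Σ PV = 1,090.3310.
Macaulay duration = Σ(t·PV) / P = 4,155.3653 / 1,090.3310 = 3.81110 half-year periods.
In years: 3.81110 / 2 = 1.90555 years.

1.906 years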